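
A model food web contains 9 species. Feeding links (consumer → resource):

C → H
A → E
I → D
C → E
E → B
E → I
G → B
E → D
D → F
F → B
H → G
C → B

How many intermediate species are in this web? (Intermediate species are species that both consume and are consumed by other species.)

Intermediate species (has both prey and predators): G, F, D, H, I, E.
Count: 6.

6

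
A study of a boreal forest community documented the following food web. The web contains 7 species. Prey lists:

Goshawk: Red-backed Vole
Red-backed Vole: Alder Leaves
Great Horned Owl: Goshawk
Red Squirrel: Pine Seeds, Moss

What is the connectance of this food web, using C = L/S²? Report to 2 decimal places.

The web has S = 7 species and L = 5 feeding links.
C = L / S² = 5 / 49 = 0.1020 ≈ 0.10.

C = 0.10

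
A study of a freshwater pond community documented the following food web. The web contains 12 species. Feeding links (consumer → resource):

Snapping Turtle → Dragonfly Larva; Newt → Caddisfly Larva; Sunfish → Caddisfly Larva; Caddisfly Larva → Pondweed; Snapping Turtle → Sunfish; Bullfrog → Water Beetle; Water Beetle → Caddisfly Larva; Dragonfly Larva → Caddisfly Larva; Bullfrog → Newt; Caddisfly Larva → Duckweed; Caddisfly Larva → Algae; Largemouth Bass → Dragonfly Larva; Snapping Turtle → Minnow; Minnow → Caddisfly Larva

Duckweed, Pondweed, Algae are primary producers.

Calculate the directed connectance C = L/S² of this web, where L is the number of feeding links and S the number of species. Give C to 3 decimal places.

C = 0.097

The web has S = 12 species and L = 14 feeding links.
C = L / S² = 14 / 144 = 0.0972 ≈ 0.097.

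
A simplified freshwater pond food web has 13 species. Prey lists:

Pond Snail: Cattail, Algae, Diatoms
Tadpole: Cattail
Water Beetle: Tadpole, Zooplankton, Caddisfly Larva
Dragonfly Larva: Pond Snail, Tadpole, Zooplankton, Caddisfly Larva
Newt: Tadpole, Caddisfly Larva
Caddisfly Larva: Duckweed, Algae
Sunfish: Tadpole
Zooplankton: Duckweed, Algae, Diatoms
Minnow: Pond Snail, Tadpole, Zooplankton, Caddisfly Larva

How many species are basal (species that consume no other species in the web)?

Basal species (no prey listed): Duckweed, Cattail, Algae, Diatoms.
Count: 4.

4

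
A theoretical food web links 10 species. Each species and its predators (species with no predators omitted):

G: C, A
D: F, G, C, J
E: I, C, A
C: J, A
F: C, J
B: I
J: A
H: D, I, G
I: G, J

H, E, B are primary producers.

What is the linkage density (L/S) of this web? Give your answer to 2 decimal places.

L/S = 2.00

There are L = 20 links among S = 10 species.
L/S = 20/10 = 2.0000 ≈ 2.00.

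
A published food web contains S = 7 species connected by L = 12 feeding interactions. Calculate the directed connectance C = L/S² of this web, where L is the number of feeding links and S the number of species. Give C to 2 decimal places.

C = 0.24

The web has S = 7 species and L = 12 feeding links.
C = L / S² = 12 / 49 = 0.2449 ≈ 0.24.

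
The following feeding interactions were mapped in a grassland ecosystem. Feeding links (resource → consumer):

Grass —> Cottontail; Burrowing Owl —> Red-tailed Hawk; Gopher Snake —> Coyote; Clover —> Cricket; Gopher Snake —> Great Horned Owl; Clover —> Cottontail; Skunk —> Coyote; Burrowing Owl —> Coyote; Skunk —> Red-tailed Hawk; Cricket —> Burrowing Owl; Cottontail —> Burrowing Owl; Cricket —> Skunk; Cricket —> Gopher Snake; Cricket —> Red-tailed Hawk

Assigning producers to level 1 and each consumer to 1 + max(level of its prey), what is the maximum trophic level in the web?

4

Producers (level 1): Grass, Clover.
Grass → Cottontail → Burrowing Owl → Red-tailed Hawk gives Red-tailed Hawk level 4.
No species has a prey at level 4, so no species reaches level 5.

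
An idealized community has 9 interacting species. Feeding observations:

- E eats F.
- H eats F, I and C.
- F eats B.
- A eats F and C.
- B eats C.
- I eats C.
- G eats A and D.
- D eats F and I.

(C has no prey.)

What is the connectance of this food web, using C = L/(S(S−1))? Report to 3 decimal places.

The web has S = 9 species and L = 13 feeding links.
C = L / (S(S−1)) = 13 / 72 = 0.1806 ≈ 0.181.

C = 0.181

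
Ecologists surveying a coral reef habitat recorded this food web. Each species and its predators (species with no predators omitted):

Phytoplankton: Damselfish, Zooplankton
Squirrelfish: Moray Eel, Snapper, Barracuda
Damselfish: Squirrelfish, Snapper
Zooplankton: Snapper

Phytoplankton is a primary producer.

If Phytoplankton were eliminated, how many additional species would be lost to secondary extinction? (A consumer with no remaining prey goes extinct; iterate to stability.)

Remove Phytoplankton.
Round 1: Damselfish (all prey gone), Zooplankton (all prey gone) → extinct.
Round 2: Squirrelfish (all prey gone) → extinct.
Round 3: Moray Eel (all prey gone), Snapper (all prey gone), Barracuda (all prey gone) → extinct.
No further losses. Total secondary extinctions: 6.

6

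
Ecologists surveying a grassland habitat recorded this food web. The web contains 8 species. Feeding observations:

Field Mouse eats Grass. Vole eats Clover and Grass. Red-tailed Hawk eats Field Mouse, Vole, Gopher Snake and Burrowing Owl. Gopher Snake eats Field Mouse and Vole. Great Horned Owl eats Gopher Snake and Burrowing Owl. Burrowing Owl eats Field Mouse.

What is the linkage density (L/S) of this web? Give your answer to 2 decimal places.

L/S = 1.50

There are L = 12 links among S = 8 species.
L/S = 12/8 = 1.5000 ≈ 1.50.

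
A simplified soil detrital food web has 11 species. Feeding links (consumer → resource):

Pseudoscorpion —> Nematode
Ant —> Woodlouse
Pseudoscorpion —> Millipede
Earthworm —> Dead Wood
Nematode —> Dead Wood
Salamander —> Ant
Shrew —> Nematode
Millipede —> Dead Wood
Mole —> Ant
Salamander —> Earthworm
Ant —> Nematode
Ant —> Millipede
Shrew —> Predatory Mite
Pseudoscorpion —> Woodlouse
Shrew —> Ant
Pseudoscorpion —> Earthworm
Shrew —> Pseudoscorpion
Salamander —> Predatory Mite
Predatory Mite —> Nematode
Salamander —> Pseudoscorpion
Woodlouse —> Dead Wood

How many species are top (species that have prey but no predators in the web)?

Top species (has prey, but nothing eats it): Mole, Salamander, Shrew.
Count: 3.

3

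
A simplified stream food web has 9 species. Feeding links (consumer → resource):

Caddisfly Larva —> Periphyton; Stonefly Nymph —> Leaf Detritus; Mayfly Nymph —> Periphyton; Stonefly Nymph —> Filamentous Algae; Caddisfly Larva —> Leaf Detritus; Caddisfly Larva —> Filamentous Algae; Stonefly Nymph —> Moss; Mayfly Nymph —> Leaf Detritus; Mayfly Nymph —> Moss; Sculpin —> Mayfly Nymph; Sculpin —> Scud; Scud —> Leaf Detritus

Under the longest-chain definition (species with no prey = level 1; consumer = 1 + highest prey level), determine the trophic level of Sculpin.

Trophic level 3

Leaf Detritus has no prey (basal) → level 1.
Scud eats Leaf Detritus → level 2.
Sculpin eats Scud (level 2); other prey at levels: Mayfly Nymph 2 → level 3.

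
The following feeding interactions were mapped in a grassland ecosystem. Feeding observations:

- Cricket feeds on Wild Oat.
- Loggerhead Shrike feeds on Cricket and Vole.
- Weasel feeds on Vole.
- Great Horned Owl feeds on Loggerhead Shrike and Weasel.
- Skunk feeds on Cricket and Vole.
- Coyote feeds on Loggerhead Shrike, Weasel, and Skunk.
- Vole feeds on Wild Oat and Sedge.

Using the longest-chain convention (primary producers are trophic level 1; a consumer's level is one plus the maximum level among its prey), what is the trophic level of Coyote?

Trophic level 4

Sedge is a producer → level 1.
Vole eats Sedge (level 1); other prey at levels: Wild Oat 1 → level 2.
Loggerhead Shrike eats Vole (level 2); other prey at levels: Cricket 2 → level 3.
Coyote eats Loggerhead Shrike (level 3); other prey at levels: Skunk 3, Weasel 3 → level 4.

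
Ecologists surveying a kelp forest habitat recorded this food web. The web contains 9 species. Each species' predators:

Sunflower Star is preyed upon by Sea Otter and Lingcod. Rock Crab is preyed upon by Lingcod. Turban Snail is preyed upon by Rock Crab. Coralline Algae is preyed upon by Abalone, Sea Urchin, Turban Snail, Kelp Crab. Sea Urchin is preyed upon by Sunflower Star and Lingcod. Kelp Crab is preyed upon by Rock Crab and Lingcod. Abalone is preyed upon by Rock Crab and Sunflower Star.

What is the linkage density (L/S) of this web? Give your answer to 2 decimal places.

There are L = 14 links among S = 9 species.
L/S = 14/9 = 1.5556 ≈ 1.56.

L/S = 1.56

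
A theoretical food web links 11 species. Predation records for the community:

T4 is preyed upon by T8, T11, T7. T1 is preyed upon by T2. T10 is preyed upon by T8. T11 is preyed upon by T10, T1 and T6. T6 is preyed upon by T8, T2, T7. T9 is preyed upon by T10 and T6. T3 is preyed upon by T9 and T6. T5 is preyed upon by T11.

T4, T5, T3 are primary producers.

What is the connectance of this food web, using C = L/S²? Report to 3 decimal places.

The web has S = 11 species and L = 16 feeding links.
C = L / S² = 16 / 121 = 0.1322 ≈ 0.132.

C = 0.132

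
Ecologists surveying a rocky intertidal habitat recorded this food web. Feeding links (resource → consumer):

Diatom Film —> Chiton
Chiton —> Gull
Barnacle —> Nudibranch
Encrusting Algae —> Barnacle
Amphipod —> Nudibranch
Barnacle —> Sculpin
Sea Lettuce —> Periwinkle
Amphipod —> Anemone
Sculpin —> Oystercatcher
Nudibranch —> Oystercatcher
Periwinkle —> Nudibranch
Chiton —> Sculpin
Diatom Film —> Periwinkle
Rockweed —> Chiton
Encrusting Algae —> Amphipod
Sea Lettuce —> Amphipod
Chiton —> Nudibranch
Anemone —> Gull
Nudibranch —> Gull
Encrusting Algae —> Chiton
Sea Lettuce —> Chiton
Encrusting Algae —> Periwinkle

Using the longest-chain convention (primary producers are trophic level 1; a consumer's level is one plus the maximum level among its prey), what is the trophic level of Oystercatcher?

Encrusting Algae is a producer → level 1.
Barnacle eats Encrusting Algae → level 2.
Nudibranch eats Barnacle (level 2); other prey at levels: Amphipod 2, Chiton 2, Periwinkle 2 → level 3.
Oystercatcher eats Nudibranch (level 3); other prey at levels: Sculpin 3 → level 4.

Trophic level 4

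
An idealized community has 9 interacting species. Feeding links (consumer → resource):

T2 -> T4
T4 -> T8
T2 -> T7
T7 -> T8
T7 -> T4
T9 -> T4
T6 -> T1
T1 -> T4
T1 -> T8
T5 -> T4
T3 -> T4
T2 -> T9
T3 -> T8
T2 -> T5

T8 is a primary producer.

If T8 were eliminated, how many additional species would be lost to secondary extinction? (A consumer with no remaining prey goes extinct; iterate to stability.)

8

Remove T8.
Round 1: T4 (all prey gone) → extinct.
Round 2: T7 (all prey gone), T9 (all prey gone), T3 (all prey gone), T5 (all prey gone), T1 (all prey gone) → extinct.
Round 3: T2 (all prey gone), T6 (all prey gone) → extinct.
No further losses. Total secondary extinctions: 8.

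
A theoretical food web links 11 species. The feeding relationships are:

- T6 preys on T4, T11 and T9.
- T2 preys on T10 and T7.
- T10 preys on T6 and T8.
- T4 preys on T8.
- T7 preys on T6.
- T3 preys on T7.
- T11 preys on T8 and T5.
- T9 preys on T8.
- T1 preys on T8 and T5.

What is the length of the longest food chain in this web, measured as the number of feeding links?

One longest chain: T5 → T11 → T6 → T7 → T3.
It has 5 species and 4 links.

4 links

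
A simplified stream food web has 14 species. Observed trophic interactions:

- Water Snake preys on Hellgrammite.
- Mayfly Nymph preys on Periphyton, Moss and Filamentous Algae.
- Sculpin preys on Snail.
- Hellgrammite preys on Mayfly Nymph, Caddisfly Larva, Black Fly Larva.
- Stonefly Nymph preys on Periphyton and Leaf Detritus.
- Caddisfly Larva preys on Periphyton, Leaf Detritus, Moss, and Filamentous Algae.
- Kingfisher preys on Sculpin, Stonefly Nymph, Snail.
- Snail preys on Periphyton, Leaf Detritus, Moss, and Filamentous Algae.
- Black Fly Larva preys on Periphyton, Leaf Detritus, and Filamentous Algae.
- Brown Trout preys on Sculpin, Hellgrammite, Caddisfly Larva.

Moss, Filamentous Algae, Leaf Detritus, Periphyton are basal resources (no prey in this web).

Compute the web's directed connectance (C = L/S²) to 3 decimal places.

C = 0.138

The web has S = 14 species and L = 27 feeding links.
C = L / S² = 27 / 196 = 0.1378 ≈ 0.138.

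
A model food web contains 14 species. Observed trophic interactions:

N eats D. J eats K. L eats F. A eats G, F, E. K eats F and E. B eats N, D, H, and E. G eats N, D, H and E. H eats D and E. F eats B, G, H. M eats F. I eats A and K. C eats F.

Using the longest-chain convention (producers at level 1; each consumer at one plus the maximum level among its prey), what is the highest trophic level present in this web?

6

Producers (level 1): D, E.
D → N → G → F → K → I gives I level 6.
No species has a prey at level 6, so no species reaches level 7.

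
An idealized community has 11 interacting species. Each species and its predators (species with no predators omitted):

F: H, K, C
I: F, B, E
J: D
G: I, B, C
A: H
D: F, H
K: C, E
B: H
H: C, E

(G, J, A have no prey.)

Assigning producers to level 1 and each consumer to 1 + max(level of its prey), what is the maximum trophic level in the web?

Producers (level 1): G, J, A.
G → I → F → K → C gives C level 5.
No species has a prey at level 5, so no species reaches level 6.

5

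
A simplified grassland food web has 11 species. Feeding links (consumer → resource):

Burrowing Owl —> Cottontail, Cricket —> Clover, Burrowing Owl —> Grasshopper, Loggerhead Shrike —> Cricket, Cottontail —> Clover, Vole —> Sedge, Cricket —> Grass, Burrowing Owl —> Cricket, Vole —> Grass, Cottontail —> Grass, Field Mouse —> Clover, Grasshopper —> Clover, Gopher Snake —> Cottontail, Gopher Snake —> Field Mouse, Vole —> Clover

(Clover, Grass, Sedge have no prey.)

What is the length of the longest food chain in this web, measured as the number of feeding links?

One longest chain: Clover → Cottontail → Gopher Snake.
It has 3 species and 2 links.

2 links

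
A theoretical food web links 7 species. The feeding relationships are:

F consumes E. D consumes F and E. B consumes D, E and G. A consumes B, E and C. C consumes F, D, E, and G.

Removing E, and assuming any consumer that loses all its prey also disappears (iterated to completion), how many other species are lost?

Remove E.
Round 1: F (all prey gone) → extinct.
Round 2: D (all prey gone) → extinct.
No further losses. Total secondary extinctions: 2.

2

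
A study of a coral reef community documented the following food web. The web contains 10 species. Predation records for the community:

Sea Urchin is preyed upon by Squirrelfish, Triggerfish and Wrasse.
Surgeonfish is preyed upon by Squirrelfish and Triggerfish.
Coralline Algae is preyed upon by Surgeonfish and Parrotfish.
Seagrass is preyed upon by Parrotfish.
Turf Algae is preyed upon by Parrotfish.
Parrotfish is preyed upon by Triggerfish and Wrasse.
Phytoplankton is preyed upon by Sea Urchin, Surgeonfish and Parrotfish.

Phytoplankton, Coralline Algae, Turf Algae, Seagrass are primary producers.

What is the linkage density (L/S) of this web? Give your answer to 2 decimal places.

L/S = 1.40

There are L = 14 links among S = 10 species.
L/S = 14/10 = 1.4000 ≈ 1.40.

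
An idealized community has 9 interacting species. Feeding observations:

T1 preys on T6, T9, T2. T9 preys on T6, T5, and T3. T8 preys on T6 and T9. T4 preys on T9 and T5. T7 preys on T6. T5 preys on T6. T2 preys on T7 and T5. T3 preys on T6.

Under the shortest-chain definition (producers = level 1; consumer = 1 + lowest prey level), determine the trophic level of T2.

T6 is a producer → level 1.
T7 eats T6 → level 2.
T2 eats T7 → level 3.
No prey of T2 is below level 2, so 3 is the minimum.

Trophic level 3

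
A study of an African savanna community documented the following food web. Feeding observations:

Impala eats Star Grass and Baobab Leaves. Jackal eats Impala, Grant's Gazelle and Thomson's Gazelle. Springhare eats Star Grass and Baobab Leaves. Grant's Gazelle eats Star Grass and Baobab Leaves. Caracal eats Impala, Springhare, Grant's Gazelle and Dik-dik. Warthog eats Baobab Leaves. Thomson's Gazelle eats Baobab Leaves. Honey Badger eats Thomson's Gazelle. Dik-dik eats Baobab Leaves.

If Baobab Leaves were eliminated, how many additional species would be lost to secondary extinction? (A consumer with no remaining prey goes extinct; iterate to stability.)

4

Remove Baobab Leaves.
Round 1: Dik-dik (all prey gone), Warthog (all prey gone), Thomson's Gazelle (all prey gone) → extinct.
Round 2: Honey Badger (all prey gone) → extinct.
No further losses. Total secondary extinctions: 4.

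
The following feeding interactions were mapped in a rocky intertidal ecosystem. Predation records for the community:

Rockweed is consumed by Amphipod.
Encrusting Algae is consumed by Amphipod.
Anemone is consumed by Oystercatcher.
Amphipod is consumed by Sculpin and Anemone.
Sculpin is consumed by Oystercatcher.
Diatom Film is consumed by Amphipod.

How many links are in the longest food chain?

3 links

One longest chain: Rockweed → Amphipod → Anemone → Oystercatcher.
It has 4 species and 3 links.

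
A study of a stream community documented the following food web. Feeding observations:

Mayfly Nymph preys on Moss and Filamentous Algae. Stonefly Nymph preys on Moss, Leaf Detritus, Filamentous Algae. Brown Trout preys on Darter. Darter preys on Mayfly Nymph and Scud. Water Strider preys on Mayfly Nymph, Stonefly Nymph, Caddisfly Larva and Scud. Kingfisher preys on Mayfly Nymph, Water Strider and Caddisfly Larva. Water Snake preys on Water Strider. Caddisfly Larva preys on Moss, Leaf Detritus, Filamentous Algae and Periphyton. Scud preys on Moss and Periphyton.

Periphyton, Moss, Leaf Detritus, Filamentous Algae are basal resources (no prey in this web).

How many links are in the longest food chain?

3 links

One longest chain: Periphyton → Scud → Darter → Brown Trout.
It has 4 species and 3 links.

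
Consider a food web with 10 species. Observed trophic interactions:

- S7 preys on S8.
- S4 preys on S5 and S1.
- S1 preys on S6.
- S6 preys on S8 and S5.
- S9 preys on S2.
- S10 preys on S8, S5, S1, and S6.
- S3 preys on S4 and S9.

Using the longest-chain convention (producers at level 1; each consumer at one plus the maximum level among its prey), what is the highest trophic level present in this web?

Producers (level 1): S5, S8, S2.
S5 → S6 → S1 → S4 → S3 gives S3 level 5.
No species has a prey at level 5, so no species reaches level 6.

5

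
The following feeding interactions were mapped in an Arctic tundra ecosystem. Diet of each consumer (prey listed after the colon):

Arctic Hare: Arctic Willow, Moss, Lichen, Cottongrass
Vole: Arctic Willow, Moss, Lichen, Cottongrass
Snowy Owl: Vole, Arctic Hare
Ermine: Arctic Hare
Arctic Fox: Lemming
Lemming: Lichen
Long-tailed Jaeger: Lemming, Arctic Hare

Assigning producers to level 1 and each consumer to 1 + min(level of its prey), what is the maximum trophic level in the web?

Producers (level 1): Arctic Willow, Moss, Lichen, Cottongrass.
Following each consumer down to its lowest-level prey: Arctic Willow → Vole → Snowy Owl (levels 1 through 3).
All prey of Snowy Owl (Vole 2, Arctic Hare 2) are at level 2 or above, so Snowy Owl is at level 1 + 2 = 3.
Every consumer has at least one prey at level 2 or below, so none exceeds level 3.

3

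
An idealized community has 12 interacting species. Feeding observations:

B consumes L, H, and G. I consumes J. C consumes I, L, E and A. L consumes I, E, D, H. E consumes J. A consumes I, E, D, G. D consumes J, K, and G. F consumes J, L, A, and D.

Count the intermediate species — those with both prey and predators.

5

Intermediate species (has both prey and predators): I, E, D, A, L.
Count: 5.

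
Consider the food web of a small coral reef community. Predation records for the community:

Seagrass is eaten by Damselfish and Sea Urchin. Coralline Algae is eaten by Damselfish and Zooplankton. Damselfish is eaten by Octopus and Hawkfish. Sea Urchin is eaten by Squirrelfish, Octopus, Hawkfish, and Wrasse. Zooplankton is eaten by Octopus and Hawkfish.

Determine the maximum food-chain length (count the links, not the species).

One longest chain: Seagrass → Damselfish → Octopus.
It has 3 species and 2 links.

2 links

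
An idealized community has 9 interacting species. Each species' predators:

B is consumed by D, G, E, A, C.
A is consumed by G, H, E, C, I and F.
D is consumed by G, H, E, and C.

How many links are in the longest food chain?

One longest chain: B → A → F.
It has 3 species and 2 links.

2 links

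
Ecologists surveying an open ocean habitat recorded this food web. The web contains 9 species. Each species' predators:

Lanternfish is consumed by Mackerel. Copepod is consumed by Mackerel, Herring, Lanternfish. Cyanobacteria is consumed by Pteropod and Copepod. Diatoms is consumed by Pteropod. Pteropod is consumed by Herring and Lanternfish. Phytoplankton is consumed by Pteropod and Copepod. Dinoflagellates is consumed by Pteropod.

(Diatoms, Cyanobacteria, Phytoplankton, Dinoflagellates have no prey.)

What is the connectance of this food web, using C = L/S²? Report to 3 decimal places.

C = 0.148

The web has S = 9 species and L = 12 feeding links.
C = L / S² = 12 / 81 = 0.1481 ≈ 0.148.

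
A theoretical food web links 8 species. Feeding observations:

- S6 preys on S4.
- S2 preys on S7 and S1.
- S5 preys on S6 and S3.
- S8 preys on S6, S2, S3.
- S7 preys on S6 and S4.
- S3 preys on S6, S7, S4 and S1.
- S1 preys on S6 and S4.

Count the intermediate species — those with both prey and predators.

Intermediate species (has both prey and predators): S6, S1, S7, S3, S2.
Count: 5.

5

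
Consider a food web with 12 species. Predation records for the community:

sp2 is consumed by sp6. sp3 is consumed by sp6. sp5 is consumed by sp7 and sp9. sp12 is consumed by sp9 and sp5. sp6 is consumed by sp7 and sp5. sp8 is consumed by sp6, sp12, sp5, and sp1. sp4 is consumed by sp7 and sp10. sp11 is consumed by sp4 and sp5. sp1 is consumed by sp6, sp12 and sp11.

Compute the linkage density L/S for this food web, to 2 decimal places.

There are L = 19 links among S = 12 species.
L/S = 19/12 = 1.5833 ≈ 1.58.

L/S = 1.58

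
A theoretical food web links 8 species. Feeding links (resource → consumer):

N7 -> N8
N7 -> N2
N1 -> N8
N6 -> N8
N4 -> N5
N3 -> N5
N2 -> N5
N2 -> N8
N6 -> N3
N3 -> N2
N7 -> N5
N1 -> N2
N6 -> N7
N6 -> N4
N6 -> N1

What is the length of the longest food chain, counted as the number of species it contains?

One longest chain: N6 → N1 → N2 → N5.
It has 4 species and 3 links.

4 species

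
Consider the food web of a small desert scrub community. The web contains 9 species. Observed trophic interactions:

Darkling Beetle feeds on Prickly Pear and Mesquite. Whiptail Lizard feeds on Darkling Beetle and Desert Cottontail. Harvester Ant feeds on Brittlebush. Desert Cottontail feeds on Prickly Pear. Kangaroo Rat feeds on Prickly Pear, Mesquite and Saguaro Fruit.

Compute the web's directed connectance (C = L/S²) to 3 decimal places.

C = 0.111

The web has S = 9 species and L = 9 feeding links.
C = L / S² = 9 / 81 = 0.1111 ≈ 0.111.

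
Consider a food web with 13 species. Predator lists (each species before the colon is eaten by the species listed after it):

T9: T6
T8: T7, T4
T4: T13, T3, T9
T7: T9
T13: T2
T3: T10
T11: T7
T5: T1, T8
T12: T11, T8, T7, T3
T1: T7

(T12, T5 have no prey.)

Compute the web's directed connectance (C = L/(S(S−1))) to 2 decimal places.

The web has S = 13 species and L = 17 feeding links.
C = L / (S(S−1)) = 17 / 156 = 0.1090 ≈ 0.11.

C = 0.11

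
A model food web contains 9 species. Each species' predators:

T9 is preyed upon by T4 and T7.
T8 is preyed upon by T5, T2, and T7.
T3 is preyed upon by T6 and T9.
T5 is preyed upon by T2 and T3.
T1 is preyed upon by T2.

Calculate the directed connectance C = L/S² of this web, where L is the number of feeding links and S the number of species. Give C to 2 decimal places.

C = 0.12

The web has S = 9 species and L = 10 feeding links.
C = L / S² = 10 / 81 = 0.1235 ≈ 0.12.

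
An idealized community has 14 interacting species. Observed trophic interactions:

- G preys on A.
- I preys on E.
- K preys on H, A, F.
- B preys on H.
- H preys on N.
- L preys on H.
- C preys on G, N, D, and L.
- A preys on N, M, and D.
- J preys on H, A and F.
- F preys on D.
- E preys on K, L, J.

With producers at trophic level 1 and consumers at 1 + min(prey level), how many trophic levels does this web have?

Producers (level 1): N, M, D.
Following each consumer down to its lowest-level prey: N → A → K → E → I (levels 1 through 5).
All prey of I (E 4) are at level 4 or above, so I is at level 1 + 4 = 5.
Every consumer has at least one prey at level 4 or below, so none exceeds level 5.

5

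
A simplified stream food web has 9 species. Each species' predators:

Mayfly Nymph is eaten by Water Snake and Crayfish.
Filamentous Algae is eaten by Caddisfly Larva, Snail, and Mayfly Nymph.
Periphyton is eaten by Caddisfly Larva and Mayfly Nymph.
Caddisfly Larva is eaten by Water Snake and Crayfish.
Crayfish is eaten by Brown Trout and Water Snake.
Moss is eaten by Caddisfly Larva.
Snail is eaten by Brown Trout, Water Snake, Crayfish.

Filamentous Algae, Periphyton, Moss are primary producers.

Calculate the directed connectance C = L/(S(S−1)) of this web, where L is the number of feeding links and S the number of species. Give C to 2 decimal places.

The web has S = 9 species and L = 15 feeding links.
C = L / (S(S−1)) = 15 / 72 = 0.2083 ≈ 0.21.

C = 0.21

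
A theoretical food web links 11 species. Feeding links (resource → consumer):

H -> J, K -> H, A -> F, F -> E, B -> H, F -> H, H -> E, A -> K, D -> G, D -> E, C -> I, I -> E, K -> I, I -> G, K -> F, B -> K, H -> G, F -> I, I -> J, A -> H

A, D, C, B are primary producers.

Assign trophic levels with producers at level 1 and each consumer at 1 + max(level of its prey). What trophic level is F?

Trophic level 3

A is a producer → level 1.
K eats A (level 1); other prey at levels: B 1 → level 2.
F eats K (level 2); other prey at levels: A 1 → level 3.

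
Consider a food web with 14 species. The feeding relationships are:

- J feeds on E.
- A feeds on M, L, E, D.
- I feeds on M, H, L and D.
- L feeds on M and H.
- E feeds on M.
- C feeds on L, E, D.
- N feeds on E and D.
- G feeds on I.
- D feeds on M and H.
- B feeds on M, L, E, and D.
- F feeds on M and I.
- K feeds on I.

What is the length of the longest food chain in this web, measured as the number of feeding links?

3 links

One longest chain: M → L → I → F.
It has 4 species and 3 links.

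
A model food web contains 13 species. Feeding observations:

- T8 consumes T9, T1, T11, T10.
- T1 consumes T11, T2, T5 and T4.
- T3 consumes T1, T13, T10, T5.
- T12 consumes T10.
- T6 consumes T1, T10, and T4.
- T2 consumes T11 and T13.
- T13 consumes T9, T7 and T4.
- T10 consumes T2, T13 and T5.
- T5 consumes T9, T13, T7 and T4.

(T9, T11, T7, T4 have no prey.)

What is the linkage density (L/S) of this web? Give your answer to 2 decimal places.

L/S = 2.15

There are L = 28 links among S = 13 species.
L/S = 28/13 = 2.1538 ≈ 2.15.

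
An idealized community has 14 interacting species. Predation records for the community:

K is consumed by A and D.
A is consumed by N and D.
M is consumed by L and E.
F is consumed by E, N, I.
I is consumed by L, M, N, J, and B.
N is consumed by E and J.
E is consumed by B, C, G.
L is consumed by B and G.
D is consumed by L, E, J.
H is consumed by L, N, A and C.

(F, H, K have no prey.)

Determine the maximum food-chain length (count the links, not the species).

4 links

One longest chain: H → A → N → E → B.
It has 5 species and 4 links.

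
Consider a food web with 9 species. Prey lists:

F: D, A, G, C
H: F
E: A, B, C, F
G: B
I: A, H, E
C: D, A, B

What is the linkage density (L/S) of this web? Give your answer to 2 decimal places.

There are L = 16 links among S = 9 species.
L/S = 16/9 = 1.7778 ≈ 1.78.

L/S = 1.78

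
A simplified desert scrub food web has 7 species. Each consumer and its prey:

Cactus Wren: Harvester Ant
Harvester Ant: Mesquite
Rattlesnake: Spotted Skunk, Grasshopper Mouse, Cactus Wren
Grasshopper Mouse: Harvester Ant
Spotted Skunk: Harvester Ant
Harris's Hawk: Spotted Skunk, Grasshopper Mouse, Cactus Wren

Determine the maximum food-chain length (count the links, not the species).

3 links

One longest chain: Mesquite → Harvester Ant → Spotted Skunk → Rattlesnake.
It has 4 species and 3 links.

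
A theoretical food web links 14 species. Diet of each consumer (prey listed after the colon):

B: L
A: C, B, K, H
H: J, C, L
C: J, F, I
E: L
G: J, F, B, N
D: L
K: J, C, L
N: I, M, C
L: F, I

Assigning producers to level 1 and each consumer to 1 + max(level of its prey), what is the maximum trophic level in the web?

Producers (level 1): J, F, I, M.
J → C → K → A gives A level 4.
No species has a prey at level 4, so no species reaches level 5.

4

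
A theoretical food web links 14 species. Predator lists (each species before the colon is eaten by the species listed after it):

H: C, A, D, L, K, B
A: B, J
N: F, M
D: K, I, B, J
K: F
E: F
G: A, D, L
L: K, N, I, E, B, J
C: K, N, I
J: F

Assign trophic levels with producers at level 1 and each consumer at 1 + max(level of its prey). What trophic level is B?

G is a producer → level 1.
A eats G (level 1); other prey at levels: H 1 → level 2.
B eats A (level 2); other prey at levels: H 1, D 2, L 2 → level 3.

Trophic level 3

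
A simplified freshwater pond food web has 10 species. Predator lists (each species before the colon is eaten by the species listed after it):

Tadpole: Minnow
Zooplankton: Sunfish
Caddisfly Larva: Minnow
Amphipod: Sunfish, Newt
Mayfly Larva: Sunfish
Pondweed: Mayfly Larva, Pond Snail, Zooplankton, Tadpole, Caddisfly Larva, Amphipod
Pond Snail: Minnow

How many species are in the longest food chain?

One longest chain: Pondweed → Mayfly Larva → Sunfish.
It has 3 species and 2 links.

3 species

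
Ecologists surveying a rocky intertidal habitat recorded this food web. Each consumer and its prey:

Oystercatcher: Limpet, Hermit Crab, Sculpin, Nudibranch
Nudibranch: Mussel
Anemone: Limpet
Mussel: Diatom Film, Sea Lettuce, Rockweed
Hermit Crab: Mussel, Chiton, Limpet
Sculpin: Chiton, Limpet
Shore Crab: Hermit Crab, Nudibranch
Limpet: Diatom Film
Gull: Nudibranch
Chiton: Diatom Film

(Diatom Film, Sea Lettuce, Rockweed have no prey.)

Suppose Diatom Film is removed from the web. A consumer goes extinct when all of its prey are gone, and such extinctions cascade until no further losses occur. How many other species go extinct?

Remove Diatom Film.
Round 1: Chiton (all prey gone), Limpet (all prey gone) → extinct.
Round 2: Sculpin (all prey gone), Anemone (all prey gone) → extinct.
No further losses. Total secondary extinctions: 4.

4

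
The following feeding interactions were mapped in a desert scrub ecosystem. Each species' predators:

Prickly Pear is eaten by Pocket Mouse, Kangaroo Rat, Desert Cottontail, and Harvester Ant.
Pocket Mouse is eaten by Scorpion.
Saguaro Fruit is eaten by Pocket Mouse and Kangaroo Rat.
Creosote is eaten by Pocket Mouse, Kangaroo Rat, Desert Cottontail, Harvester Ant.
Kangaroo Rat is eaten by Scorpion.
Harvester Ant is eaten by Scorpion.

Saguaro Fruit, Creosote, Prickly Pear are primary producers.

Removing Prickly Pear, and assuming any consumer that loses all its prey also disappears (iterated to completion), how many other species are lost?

Remove Prickly Pear.
Every predator of it retains at least one other prey: Pocket Mouse still has Saguaro Fruit, Creosote; Harvester Ant still has Creosote; Kangaroo Rat still has Saguaro Fruit, Creosote; Desert Cottontail still has Creosote.
No consumer loses all prey, so no secondary extinctions occur.

0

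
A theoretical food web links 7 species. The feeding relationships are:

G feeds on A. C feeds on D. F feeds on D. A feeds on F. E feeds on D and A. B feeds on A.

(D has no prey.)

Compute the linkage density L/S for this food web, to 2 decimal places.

There are L = 7 links among S = 7 species.
L/S = 7/7 = 1.0000 ≈ 1.00.

L/S = 1.00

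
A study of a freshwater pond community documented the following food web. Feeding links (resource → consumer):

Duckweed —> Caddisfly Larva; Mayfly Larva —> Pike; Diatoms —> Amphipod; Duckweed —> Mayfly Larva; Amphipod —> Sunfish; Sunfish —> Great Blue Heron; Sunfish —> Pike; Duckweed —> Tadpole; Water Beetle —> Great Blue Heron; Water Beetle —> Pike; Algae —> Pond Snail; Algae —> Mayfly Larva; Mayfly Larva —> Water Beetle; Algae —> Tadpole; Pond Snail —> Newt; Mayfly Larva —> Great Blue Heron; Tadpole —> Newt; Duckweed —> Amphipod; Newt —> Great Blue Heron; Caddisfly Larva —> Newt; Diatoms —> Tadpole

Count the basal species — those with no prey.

3

Basal species (no prey listed): Diatoms, Algae, Duckweed.
Count: 3.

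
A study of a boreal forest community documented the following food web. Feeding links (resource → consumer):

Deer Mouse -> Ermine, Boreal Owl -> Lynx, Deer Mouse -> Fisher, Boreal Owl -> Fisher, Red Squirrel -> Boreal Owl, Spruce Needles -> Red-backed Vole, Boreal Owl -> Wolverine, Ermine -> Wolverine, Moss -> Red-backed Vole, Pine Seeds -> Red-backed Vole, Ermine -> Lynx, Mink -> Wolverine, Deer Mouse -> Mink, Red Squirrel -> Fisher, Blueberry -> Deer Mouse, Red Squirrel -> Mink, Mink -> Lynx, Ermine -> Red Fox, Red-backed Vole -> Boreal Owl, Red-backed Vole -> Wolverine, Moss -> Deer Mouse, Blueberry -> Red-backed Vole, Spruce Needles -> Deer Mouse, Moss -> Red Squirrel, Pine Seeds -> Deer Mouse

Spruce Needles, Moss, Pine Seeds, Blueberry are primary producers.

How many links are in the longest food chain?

One longest chain: Moss → Red Squirrel → Boreal Owl → Fisher.
It has 4 species and 3 links.

3 links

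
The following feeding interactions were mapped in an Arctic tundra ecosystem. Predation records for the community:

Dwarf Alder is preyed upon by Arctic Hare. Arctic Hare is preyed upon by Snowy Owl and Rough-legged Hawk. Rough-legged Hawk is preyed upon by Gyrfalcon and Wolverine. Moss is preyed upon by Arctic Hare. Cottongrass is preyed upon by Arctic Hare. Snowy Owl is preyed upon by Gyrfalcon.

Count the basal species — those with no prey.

Basal species (no prey listed): Moss, Dwarf Alder, Cottongrass.
Count: 3.

3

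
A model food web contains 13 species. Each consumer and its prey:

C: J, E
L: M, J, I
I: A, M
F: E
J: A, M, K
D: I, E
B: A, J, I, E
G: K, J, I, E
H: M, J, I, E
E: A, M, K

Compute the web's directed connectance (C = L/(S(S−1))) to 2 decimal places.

The web has S = 13 species and L = 28 feeding links.
C = L / (S(S−1)) = 28 / 156 = 0.1795 ≈ 0.18.

C = 0.18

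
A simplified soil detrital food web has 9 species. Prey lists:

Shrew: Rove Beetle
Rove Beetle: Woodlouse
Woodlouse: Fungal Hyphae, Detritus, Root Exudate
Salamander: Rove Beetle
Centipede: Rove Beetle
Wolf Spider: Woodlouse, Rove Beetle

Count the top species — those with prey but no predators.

4

Top species (has prey, but nothing eats it): Wolf Spider, Centipede, Shrew, Salamander.
Count: 4.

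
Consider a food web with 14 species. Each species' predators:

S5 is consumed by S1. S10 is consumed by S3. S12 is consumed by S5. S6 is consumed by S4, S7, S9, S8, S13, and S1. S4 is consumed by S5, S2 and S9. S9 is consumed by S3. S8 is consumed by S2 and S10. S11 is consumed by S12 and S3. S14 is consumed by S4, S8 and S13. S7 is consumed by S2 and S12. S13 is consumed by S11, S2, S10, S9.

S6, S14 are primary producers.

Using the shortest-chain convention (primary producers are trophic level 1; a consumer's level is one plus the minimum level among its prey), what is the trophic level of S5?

Trophic level 3

S6 is a producer → level 1.
S4 eats S6 → level 2.
S5 eats S4 → level 3.
No prey of S5 is below level 2, so 3 is the minimum.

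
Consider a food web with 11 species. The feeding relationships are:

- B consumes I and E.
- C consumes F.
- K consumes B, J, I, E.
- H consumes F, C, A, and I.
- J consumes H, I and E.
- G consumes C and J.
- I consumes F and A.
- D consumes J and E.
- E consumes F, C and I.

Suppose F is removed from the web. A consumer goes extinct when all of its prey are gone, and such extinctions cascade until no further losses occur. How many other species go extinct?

Remove F.
Round 1: C (all prey gone) → extinct.
No further losses. Total secondary extinctions: 1.

1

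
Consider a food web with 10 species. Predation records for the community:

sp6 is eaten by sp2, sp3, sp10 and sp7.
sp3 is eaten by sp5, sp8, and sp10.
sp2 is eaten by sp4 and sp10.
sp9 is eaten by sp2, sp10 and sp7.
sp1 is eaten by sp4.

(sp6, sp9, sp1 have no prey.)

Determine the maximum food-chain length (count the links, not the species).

2 links

One longest chain: sp6 → sp2 → sp10.
It has 3 species and 2 links.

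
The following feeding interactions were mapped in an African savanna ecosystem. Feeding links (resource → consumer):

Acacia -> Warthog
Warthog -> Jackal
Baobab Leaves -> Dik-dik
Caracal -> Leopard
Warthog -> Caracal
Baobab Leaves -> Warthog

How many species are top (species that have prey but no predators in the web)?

Top species (has prey, but nothing eats it): Dik-dik, Jackal, Leopard.
Count: 3.

3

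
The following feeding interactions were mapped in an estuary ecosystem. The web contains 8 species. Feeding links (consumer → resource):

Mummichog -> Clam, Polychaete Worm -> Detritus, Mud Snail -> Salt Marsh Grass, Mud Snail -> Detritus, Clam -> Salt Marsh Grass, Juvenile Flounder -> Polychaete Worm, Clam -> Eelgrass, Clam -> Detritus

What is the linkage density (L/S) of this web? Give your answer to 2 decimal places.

There are L = 8 links among S = 8 species.
L/S = 8/8 = 1.0000 ≈ 1.00.

L/S = 1.00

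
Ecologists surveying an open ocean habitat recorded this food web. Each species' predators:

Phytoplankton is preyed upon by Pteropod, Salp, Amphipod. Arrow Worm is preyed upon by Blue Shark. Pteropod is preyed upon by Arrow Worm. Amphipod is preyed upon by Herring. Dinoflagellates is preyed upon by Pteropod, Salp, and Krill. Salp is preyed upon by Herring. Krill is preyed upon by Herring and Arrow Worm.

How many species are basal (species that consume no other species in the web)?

Basal species (no prey listed): Dinoflagellates, Phytoplankton.
Count: 2.

2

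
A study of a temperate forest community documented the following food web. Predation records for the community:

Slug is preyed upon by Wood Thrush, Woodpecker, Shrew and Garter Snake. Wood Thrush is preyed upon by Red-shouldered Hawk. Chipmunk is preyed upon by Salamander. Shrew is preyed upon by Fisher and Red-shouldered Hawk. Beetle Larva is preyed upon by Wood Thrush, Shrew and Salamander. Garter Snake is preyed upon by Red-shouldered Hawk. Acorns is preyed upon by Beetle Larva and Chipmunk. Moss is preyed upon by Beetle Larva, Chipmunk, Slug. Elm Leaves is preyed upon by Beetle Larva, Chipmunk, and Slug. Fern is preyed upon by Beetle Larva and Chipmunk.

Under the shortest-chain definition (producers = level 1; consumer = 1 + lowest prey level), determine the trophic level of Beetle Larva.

Moss is a producer → level 1.
Beetle Larva eats Moss → level 2.

Trophic level 2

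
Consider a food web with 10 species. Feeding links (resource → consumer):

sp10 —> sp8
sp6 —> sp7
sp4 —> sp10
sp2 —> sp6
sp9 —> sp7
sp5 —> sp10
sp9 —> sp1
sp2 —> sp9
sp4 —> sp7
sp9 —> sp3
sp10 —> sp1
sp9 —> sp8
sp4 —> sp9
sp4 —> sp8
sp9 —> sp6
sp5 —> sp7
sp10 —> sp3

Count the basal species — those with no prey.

3

Basal species (no prey listed): sp2, sp5, sp4.
Count: 3.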